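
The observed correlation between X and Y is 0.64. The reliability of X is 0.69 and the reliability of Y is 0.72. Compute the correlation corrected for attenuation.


r_corrected = rxy / sqrt(rxx * ryy)
= 0.64 / sqrt(0.69 * 0.72)
= 0.64 / sqrt(0.4968)
= 0.64 / 0.70484
r_corrected = 0.908

0.908


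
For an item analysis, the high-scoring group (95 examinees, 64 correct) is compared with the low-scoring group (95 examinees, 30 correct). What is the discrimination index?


p_upper = 64/95 = 0.6737
p_lower = 30/95 = 0.3158
D = 0.6737 - 0.3158 = 0.3579

0.3579


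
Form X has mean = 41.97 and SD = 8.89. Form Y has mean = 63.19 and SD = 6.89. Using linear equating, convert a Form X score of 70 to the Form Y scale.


slope = SD_Y / SD_X = 6.89 / 8.89 ~ 0.775
intercept = mean_Y - slope * mean_X = 63.19 - (6.89 / 8.89) * 41.97 ~ 30.6621
Y = slope * X + intercept. To avoid rounding drift from the rounded slope/intercept, evaluate the equivalent form Y = mean_Y + SD_Y * (X - mean_X) / SD_X at full precision:
Y = 63.19 + 6.89 * (70 - 41.97) / 8.89
Y = 63.19 + 6.89 * 28.03 / 8.89
Y = 63.19 + 193.1267 / 8.89
Y = 63.19 + 21.724
Y = 84.914

84.914


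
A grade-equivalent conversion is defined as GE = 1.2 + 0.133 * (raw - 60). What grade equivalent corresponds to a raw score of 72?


raw - median = 72 - 60 = 12
slope * diff = 0.133 * 12 = 1.596
GE = 1.2 + 1.596
GE = 2.796

2.796


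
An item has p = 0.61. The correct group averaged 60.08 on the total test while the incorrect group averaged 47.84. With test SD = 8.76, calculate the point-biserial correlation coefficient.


q = 1 - p = 0.39
rpb = ((M1 - M0) / SD) * sqrt(p * q)
rpb = ((60.08 - 47.84) / 8.76) * sqrt(0.61 * 0.39)
rpb = 0.6815

0.6815


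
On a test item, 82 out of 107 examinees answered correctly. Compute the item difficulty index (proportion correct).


Item difficulty p = number correct / total examinees
p = 82 / 107
p = 0.7664

0.7664


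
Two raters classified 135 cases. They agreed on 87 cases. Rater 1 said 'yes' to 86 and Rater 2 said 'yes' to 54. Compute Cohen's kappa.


P_o = 87/135 = 0.644444
P_e = (86*54 + 49*81) / 18225 = 0.472593
kappa = (P_o - P_e) / (1 - P_e)
kappa = (0.644444 - 0.472593) / (1 - 0.472593)
kappa = 0.3258

0.3258


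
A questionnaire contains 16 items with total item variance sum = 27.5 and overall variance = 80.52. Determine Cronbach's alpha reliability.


alpha = (k/(k-1)) * (1 - sum(si^2)/s_total^2)
= (16/15) * (1 - 27.5/80.52)
alpha = 0.7024

0.7024


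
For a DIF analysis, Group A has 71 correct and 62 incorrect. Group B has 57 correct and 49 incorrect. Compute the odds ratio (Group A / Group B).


Odds_A = 71/62 = 1.1452
Odds_B = 57/49 = 1.1633
OR = Odds_A / Odds_B = 1.1452 / 1.1633
Exactly, OR = (71 * 49) / (62 * 57) = 3479 / 3534
OR = 0.9844

0.9844


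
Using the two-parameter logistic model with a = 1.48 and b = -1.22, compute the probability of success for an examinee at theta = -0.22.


a*(theta - b) = 1.48 * (-0.22 - -1.22) = 1.48
exp(-1.48) = 0.2276
P = 1 / (1 + 0.2276)
P = 0.8146

0.8146


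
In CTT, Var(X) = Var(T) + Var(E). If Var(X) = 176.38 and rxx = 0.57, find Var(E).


var_true = rxx * var_obs = 0.57 * 176.38 = 100.5366
var_error = var_obs - var_true
var_error = 176.38 - 100.5366
var_error = 75.8434

75.8434


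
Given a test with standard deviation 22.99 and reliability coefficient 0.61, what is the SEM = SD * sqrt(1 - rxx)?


SEM = SD * sqrt(1 - rxx)
SEM = 22.99 * sqrt(1 - 0.61)
SEM = 22.99 * sqrt(0.39) = 22.99 * 0.6245
SEM = 14.3573

14.3573


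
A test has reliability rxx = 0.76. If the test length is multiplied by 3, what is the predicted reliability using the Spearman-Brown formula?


r_new = (n * rxx) / (1 + (n-1) * rxx)
r_new = (3 * 0.76) / (1 + 2 * 0.76)
r_new = 2.28 / 2.52
r_new = 0.9048

0.9048


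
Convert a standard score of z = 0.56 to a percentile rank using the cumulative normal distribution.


CDF(z) = 0.5 * (1 + erf(z/sqrt(2)))
erf(0.396) = 0.4245
CDF = 0.7123
Percentile rank = 0.7123 * 100 = 71.23

71.23


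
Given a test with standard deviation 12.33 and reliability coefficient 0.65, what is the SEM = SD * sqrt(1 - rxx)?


SEM = SD * sqrt(1 - rxx)
SEM = 12.33 * sqrt(1 - 0.65)
SEM = 12.33 * sqrt(0.35) = 12.33 * 0.591608
SEM = 7.2945

7.2945


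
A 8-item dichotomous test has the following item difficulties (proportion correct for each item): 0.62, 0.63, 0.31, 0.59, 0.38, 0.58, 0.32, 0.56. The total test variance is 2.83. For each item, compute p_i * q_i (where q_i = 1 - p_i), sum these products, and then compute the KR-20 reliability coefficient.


For each item, compute p_i * q_i:
  Item 1: 0.62 * 0.38 = 0.2356
  Item 2: 0.63 * 0.37 = 0.2331
  Item 3: 0.31 * 0.69 = 0.2139
  Item 4: 0.59 * 0.41 = 0.2419
  Item 5: 0.38 * 0.62 = 0.2356
  Item 6: 0.58 * 0.42 = 0.2436
  Item 7: 0.32 * 0.68 = 0.2176
  Item 8: 0.56 * 0.44 = 0.2464
Sum(p_i * q_i) = 0.2356 + 0.2331 + 0.2139 + 0.2419 + 0.2356 + 0.2436 + 0.2176 + 0.2464 = 1.8677
KR-20 = (k/(k-1)) * (1 - Sum(p_i*q_i) / Var_total)
= (8/7) * (1 - 1.8677/2.83)
= 1.1429 * 0.34
KR-20 = 0.3886

0.3886


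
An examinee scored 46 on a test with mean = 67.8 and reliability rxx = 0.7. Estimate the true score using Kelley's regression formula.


T_est = rxx * X + (1 - rxx) * mean
T_est = 0.7 * 46 + 0.3 * 67.8
T_est = 32.2 + 20.34
T_est = 52.54

52.54


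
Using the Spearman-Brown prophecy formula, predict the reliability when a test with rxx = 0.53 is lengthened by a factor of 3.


r_new = (n * rxx) / (1 + (n-1) * rxx)
r_new = (3 * 0.53) / (1 + 2 * 0.53)
r_new = 1.59 / 2.06
r_new = 0.7718

0.7718


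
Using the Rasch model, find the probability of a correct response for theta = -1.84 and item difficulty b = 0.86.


theta - b = -1.84 - 0.86 = -2.7
exp(-(theta - b)) = exp(2.7) = 14.8797
P = 1 / (1 + 14.8797)
P = 0.063

0.063


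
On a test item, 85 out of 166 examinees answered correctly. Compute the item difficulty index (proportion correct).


Item difficulty p = number correct / total examinees
p = 85 / 166
p = 0.512

0.512


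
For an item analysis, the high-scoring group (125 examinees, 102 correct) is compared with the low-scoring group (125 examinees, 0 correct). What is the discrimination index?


p_upper = 102/125 = 0.816
p_lower = 0/125 = 0.0
D = 0.816 - 0.0 = 0.816

0.816


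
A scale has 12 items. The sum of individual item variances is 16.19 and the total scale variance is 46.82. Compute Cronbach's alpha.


alpha = (k/(k-1)) * (1 - sum(si^2)/s_total^2)
= (12/11) * (1 - 16.19/46.82)
alpha = 0.7137

0.7137


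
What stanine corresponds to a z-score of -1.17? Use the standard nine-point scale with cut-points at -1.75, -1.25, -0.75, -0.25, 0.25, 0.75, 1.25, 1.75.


Stanine boundaries: [-1.75, -1.25, -0.75, -0.25, 0.25, 0.75, 1.25, 1.75]
z = -1.17
Check each boundary:
  z >= -1.75 -> could be stanine 2
  z >= -1.25 -> could be stanine 3
  z < -0.75
  z < -0.25
  z < 0.25
  z < 0.75
  z < 1.25
  z < 1.75
Highest qualifying boundary gives stanine = 3

3


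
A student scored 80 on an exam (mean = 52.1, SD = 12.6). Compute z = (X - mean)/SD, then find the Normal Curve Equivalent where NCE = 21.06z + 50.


z = (X - mean) / SD = (80 - 52.1) / 12.6
z = 27.9 / 12.6
z = 2.2143
NCE = NCE = 21.06z + 50
Carry z at full precision (z = 27.9 / 12.6) into the conversion:
NCE = 21.06 * (27.9 / 12.6) + 50 = 587.574 / 12.6 + 50
NCE = 46.6329 + 50
NCE = 96.6329

96.6329


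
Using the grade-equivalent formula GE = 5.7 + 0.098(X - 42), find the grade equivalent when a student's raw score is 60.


raw - median = 60 - 42 = 18
slope * diff = 0.098 * 18 = 1.764
GE = 5.7 + 1.764
GE = 7.464

7.464


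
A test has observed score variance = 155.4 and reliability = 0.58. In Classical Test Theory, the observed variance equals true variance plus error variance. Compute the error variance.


var_true = rxx * var_obs = 0.58 * 155.4 = 90.132
var_error = var_obs - var_true
var_error = 155.4 - 90.132
var_error = 65.268

65.268


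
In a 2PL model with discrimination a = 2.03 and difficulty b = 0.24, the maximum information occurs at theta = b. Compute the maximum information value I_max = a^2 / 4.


For 2PL, max info at theta = b = 0.24
I_max = a^2 / 4 = 2.03^2 / 4
= 4.1209 / 4
I_max = 1.0302

1.0302


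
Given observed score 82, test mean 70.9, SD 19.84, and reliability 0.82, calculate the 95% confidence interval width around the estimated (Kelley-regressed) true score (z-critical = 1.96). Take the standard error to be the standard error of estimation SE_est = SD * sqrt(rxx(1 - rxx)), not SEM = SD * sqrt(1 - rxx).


True score estimate = 0.82*82 + 0.18*70.9 = 80.002
SE_est = SD * sqrt(rxx * (1 - rxx)) = 19.84 * sqrt(0.82 * 0.18) = 19.84 * sqrt(0.1476) = 7.622279
CI = T_est +/- z * SE_est, so width = 2 * z * SE_est = 2 * 1.96 * 7.622279
Width = 29.8793

29.8793


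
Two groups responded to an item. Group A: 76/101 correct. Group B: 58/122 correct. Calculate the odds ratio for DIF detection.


Odds_A = 76/25 = 3.04
Odds_B = 58/64 = 0.9062
OR = Odds_A / Odds_B = 3.04 / 0.9062
Exactly, OR = (76 * 64) / (25 * 58) = 4864 / 1450
OR = 3.3545

3.3545


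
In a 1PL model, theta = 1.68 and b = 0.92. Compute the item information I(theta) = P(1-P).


P = 1/(1+exp(-(1.68-0.92))) = 0.6814
I = P*(1-P) = 0.6814 * 0.3186
I = 0.2171

0.2171


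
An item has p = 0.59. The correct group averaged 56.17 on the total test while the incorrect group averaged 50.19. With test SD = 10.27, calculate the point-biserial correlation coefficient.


q = 1 - p = 0.41
rpb = ((M1 - M0) / SD) * sqrt(p * q)
rpb = ((56.17 - 50.19) / 10.27) * sqrt(0.59 * 0.41)
rpb = 0.2864

0.2864


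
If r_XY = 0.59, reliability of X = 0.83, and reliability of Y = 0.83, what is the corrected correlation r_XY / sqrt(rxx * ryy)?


r_corrected = rxy / sqrt(rxx * ryy)
= 0.59 / sqrt(0.83 * 0.83)
= 0.59 / sqrt(0.6889)
= 0.59 / 0.83
r_corrected = 0.7108

0.7108


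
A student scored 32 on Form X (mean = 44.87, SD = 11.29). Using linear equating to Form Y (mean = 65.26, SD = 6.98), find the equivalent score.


slope = SD_Y / SD_X = 6.98 / 11.29 ~ 0.6182
intercept = mean_Y - slope * mean_X = 65.26 - (6.98 / 11.29) * 44.87 ~ 37.5193
Y = slope * X + intercept. To avoid rounding drift from the rounded slope/intercept, evaluate the equivalent form Y = mean_Y + SD_Y * (X - mean_X) / SD_X at full precision:
Y = 65.26 + 6.98 * (32 - 44.87) / 11.29
Y = 65.26 - 6.98 * 12.87 / 11.29
Y = 65.26 - 89.8326 / 11.29
Y = 65.26 - 7.9568
Y = 57.3032

57.3032


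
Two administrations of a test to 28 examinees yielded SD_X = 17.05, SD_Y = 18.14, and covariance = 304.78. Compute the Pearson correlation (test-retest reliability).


r = cov(X,Y) / (SD_X * SD_Y)
r = 304.78 / (17.05 * 18.14)
r = 304.78 / 309.287
r = 0.9854

0.9854


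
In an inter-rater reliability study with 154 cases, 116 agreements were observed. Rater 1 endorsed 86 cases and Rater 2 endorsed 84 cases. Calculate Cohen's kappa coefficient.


P_o = 116/154 = 0.753247
P_e = (86*84 + 68*70) / 23716 = 0.505313
kappa = (P_o - P_e) / (1 - P_e)
kappa = (0.753247 - 0.505313) / (1 - 0.505313)
kappa = 0.5012

0.5012


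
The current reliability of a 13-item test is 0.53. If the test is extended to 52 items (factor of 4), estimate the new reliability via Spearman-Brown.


r_new = (n * rxx) / (1 + (n-1) * rxx)
r_new = (4 * 0.53) / (1 + 3 * 0.53)
r_new = 2.12 / 2.59
r_new = 0.8185

0.8185


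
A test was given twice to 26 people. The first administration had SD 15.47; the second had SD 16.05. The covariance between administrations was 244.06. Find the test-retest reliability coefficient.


r = cov(X,Y) / (SD_X * SD_Y)
r = 244.06 / (15.47 * 16.05)
r = 244.06 / 248.2935
r = 0.9829

0.9829


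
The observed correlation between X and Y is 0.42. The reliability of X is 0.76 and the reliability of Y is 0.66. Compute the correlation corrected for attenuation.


r_corrected = rxy / sqrt(rxx * ryy)
= 0.42 / sqrt(0.76 * 0.66)
= 0.42 / sqrt(0.5016)
= 0.42 / 0.708237
r_corrected = 0.593

0.593


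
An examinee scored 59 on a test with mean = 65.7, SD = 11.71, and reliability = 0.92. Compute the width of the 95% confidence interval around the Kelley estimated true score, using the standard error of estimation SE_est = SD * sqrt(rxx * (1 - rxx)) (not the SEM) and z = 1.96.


True score estimate = 0.92*59 + 0.08*65.7 = 59.536
SE_est = SD * sqrt(rxx * (1 - rxx)) = 11.71 * sqrt(0.92 * 0.08) = 11.71 * sqrt(0.0736) = 3.176843
CI = T_est +/- z * SE_est, so width = 2 * z * SE_est = 2 * 1.96 * 3.176843
Width = 12.4532

12.4532


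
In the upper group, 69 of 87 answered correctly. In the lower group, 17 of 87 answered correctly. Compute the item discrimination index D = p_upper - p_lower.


p_upper = 69/87 = 0.7931
p_lower = 17/87 = 0.1954
D = 0.7931 - 0.1954 = 0.5977

0.5977


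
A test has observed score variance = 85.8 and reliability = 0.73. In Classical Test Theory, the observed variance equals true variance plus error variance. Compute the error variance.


var_true = rxx * var_obs = 0.73 * 85.8 = 62.634
var_error = var_obs - var_true
var_error = 85.8 - 62.634
var_error = 23.166

23.166


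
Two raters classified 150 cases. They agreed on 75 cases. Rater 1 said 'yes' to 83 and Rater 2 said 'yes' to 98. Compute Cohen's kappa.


P_o = 75/150 = 0.5
P_e = (83*98 + 67*52) / 22500 = 0.516356
kappa = (P_o - P_e) / (1 - P_e)
kappa = (0.5 - 0.516356) / (1 - 0.516356)
kappa = -0.0338

-0.0338


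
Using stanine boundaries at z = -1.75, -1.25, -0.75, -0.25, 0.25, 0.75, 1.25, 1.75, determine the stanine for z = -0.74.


Stanine boundaries: [-1.75, -1.25, -0.75, -0.25, 0.25, 0.75, 1.25, 1.75]
z = -0.74
Check each boundary:
  z >= -1.75 -> could be stanine 2
  z >= -1.25 -> could be stanine 3
  z >= -0.75 -> could be stanine 4
  z < -0.25
  z < 0.25
  z < 0.75
  z < 1.25
  z < 1.75
Highest qualifying boundary gives stanine = 4

4


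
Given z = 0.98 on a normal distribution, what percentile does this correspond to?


CDF(z) = 0.5 * (1 + erf(z/sqrt(2)))
erf(0.693) = 0.6729
CDF = 0.8365
Percentile rank = 0.8365 * 100 = 83.65

83.65


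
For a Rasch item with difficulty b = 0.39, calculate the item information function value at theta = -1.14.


P = 1/(1+exp(-(-1.14-0.39))) = 0.178
I = P*(1-P) = 0.178 * 0.822
I = 0.1463

0.1463


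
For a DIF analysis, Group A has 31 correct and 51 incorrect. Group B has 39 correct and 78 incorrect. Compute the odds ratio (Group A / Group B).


Odds_A = 31/51 = 0.6078
Odds_B = 39/78 = 0.5
OR = Odds_A / Odds_B = 0.6078 / 0.5
Exactly, OR = (31 * 78) / (51 * 39) = 2418 / 1989
OR = 1.2157

1.2157


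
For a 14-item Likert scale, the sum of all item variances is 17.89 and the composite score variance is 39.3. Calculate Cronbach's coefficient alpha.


alpha = (k/(k-1)) * (1 - sum(si^2)/s_total^2)
= (14/13) * (1 - 17.89/39.3)
alpha = 0.5867

0.5867


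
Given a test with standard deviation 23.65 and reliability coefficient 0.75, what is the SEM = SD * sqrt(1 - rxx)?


SEM = SD * sqrt(1 - rxx)
SEM = 23.65 * sqrt(1 - 0.75)
SEM = 23.65 * sqrt(0.25) = 23.65 * 0.5
SEM = 11.825

11.825


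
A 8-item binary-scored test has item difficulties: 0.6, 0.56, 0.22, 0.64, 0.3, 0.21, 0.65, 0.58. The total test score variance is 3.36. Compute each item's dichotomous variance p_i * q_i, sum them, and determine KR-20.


For each item, compute p_i * q_i:
  Item 1: 0.6 * 0.4 = 0.24
  Item 2: 0.56 * 0.44 = 0.2464
  Item 3: 0.22 * 0.78 = 0.1716
  Item 4: 0.64 * 0.36 = 0.2304
  Item 5: 0.3 * 0.7 = 0.21
  Item 6: 0.21 * 0.79 = 0.1659
  Item 7: 0.65 * 0.35 = 0.2275
  Item 8: 0.58 * 0.42 = 0.2436
Sum(p_i * q_i) = 0.24 + 0.2464 + 0.1716 + 0.2304 + 0.21 + 0.1659 + 0.2275 + 0.2436 = 1.7354
KR-20 = (k/(k-1)) * (1 - Sum(p_i*q_i) / Var_total)
= (8/7) * (1 - 1.7354/3.36)
= 1.1429 * 0.4835
KR-20 = 0.5526

0.5526


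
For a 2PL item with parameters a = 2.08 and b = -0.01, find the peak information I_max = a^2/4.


For 2PL, max info at theta = b = -0.01
I_max = a^2 / 4 = 2.08^2 / 4
= 4.3264 / 4
I_max = 1.0816

1.0816


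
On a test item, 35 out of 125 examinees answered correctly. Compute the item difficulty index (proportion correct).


Item difficulty p = number correct / total examinees
p = 35 / 125
p = 0.28

0.28


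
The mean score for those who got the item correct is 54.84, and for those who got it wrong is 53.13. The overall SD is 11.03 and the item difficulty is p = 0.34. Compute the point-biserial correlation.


q = 1 - p = 0.66
rpb = ((M1 - M0) / SD) * sqrt(p * q)
rpb = ((54.84 - 53.13) / 11.03) * sqrt(0.34 * 0.66)
rpb = 0.0734

0.0734


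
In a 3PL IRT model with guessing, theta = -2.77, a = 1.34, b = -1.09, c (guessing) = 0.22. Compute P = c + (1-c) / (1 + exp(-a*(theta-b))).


logit = 1.34*(-2.77 - -1.09) = -2.2512
P* = 1/(1 + exp(--2.2512)) = 0.0952
P = 0.22 + (1 - 0.22) * 0.0952
P = 0.2943

0.2943


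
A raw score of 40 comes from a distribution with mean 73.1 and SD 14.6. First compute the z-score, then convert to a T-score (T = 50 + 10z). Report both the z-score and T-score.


z = (X - mean) / SD = (40 - 73.1) / 14.6
z = -33.1 / 14.6
z = -2.2671
T-score = T = 50 + 10z
Carry z at full precision (z = -33.1 / 14.6) into the conversion:
T-score = 50 + 10 * (-33.1 / 14.6) = 50 + -331 / 14.6
T-score = 50 + -22.6712
T-score = 27.3288

27.3288


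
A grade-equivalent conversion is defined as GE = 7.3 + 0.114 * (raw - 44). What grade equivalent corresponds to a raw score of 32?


raw - median = 32 - 44 = -12
slope * diff = 0.114 * -12 = -1.368
GE = 7.3 + -1.368
GE = 5.932

5.932


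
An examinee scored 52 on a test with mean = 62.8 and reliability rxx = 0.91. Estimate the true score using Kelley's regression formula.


T_est = rxx * X + (1 - rxx) * mean
T_est = 0.91 * 52 + 0.09 * 62.8
T_est = 47.32 + 5.652
T_est = 52.972

52.972


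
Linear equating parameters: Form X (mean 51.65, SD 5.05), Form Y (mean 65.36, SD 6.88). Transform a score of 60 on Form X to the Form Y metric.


slope = SD_Y / SD_X = 6.88 / 5.05 ~ 1.3624
intercept = mean_Y - slope * mean_X = 65.36 - (6.88 / 5.05) * 51.65 ~ -5.0067
Y = slope * X + intercept. To avoid rounding drift from the rounded slope/intercept, evaluate the equivalent form Y = mean_Y + SD_Y * (X - mean_X) / SD_X at full precision:
Y = 65.36 + 6.88 * (60 - 51.65) / 5.05
Y = 65.36 + 6.88 * 8.35 / 5.05
Y = 65.36 + 57.448 / 5.05
Y = 65.36 + 11.3758
Y = 76.7358

76.7358


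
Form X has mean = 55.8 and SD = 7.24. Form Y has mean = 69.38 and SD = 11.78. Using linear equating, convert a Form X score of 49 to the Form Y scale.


slope = SD_Y / SD_X = 11.78 / 7.24 ~ 1.6271
intercept = mean_Y - slope * mean_X = 69.38 - (11.78 / 7.24) * 55.8 ~ -21.4106
Y = slope * X + intercept. To avoid rounding drift from the rounded slope/intercept, evaluate the equivalent form Y = mean_Y + SD_Y * (X - mean_X) / SD_X at full precision:
Y = 69.38 + 11.78 * (49 - 55.8) / 7.24
Y = 69.38 - 11.78 * 6.8 / 7.24
Y = 69.38 - 80.104 / 7.24
Y = 69.38 - 11.0641
Y = 58.3159

58.3159


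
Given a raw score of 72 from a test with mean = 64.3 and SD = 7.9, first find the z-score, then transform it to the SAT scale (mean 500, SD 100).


z = (X - mean) / SD = (72 - 64.3) / 7.9
z = 7.7 / 7.9
z = 0.9747
SAT-scale = SAT = 500 + 100z
Carry z at full precision (z = 7.7 / 7.9) into the conversion:
SAT-scale = 500 + 100 * (7.7 / 7.9) = 500 + 770 / 7.9
SAT-scale = 500 + 97.4684
SAT-scale = 597.4684

597.4684


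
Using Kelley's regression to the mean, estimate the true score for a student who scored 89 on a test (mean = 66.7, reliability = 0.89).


T_est = rxx * X + (1 - rxx) * mean
T_est = 0.89 * 89 + 0.11 * 66.7
T_est = 79.21 + 7.337
T_est = 86.547

86.547


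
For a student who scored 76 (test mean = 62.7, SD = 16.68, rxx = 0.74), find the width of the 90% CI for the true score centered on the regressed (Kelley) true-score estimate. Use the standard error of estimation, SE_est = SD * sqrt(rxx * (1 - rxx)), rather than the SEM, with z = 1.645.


True score estimate = 0.74*76 + 0.26*62.7 = 72.542
SE_est = SD * sqrt(rxx * (1 - rxx)) = 16.68 * sqrt(0.74 * 0.26) = 16.68 * sqrt(0.1924) = 7.316419
CI = T_est +/- z * SE_est, so width = 2 * z * SE_est = 2 * 1.645 * 7.316419
Width = 24.071

24.071


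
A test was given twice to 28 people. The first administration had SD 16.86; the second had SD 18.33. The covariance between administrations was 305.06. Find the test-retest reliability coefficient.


r = cov(X,Y) / (SD_X * SD_Y)
r = 305.06 / (16.86 * 18.33)
r = 305.06 / 309.0438
r = 0.9871

0.9871


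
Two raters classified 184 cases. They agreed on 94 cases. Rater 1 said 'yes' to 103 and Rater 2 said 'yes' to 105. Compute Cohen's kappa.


P_o = 94/184 = 0.51087
P_e = (103*105 + 81*79) / 33856 = 0.508448
kappa = (P_o - P_e) / (1 - P_e)
kappa = (0.51087 - 0.508448) / (1 - 0.508448)
kappa = 0.0049

0.0049


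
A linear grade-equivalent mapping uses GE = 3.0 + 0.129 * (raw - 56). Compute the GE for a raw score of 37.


raw - median = 37 - 56 = -19
slope * diff = 0.129 * -19 = -2.451
GE = 3.0 + -2.451
GE = 0.549

0.549


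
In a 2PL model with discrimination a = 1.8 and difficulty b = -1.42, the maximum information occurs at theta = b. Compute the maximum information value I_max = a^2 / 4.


For 2PL, max info at theta = b = -1.42
I_max = a^2 / 4 = 1.8^2 / 4
= 3.24 / 4
I_max = 0.81

0.81


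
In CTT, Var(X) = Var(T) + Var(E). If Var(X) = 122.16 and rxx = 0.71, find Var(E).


var_true = rxx * var_obs = 0.71 * 122.16 = 86.7336
var_error = var_obs - var_true
var_error = 122.16 - 86.7336
var_error = 35.4264

35.4264


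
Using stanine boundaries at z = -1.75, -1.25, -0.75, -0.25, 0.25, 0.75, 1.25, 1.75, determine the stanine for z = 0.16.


Stanine boundaries: [-1.75, -1.25, -0.75, -0.25, 0.25, 0.75, 1.25, 1.75]
z = 0.16
Check each boundary:
  z >= -1.75 -> could be stanine 2
  z >= -1.25 -> could be stanine 3
  z >= -0.75 -> could be stanine 4
  z >= -0.25 -> could be stanine 5
  z < 0.25
  z < 0.75
  z < 1.25
  z < 1.75
Highest qualifying boundary gives stanine = 5

5


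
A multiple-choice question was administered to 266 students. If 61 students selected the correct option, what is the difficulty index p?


Item difficulty p = number correct / total examinees
p = 61 / 266
p = 0.2293

0.2293


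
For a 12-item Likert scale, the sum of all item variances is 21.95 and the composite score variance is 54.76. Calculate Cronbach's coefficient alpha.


alpha = (k/(k-1)) * (1 - sum(si^2)/s_total^2)
= (12/11) * (1 - 21.95/54.76)
alpha = 0.6536

0.6536


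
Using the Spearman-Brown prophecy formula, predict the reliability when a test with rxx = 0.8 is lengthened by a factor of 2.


r_new = (n * rxx) / (1 + (n-1) * rxx)
r_new = (2 * 0.8) / (1 + 1 * 0.8)
r_new = 1.6 / 1.8
r_new = 0.8889

0.8889


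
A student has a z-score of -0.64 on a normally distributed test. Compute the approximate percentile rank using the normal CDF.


CDF(z) = 0.5 * (1 + erf(z/sqrt(2)))
erf(-0.4525) = -0.4778
CDF = 0.2611
Percentile rank = 0.2611 * 100 = 26.11

26.11


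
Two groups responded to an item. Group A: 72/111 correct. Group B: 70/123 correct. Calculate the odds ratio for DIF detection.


Odds_A = 72/39 = 1.8462
Odds_B = 70/53 = 1.3208
OR = Odds_A / Odds_B = 1.8462 / 1.3208
Exactly, OR = (72 * 53) / (39 * 70) = 3816 / 2730
OR = 1.3978

1.3978


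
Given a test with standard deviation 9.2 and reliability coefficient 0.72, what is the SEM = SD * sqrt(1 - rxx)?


SEM = SD * sqrt(1 - rxx)
SEM = 9.2 * sqrt(1 - 0.72)
SEM = 9.2 * sqrt(0.28) = 9.2 * 0.52915
SEM = 4.8682

4.8682


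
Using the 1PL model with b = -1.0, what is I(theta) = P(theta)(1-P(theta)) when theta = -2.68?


P = 1/(1+exp(-(-2.68--1.0))) = 0.1571
I = P*(1-P) = 0.1571 * 0.8429
I = 0.1324

0.1324


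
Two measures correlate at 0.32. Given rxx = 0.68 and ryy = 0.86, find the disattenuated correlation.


r_corrected = rxy / sqrt(rxx * ryy)
= 0.32 / sqrt(0.68 * 0.86)
= 0.32 / sqrt(0.5848)
= 0.32 / 0.764722
r_corrected = 0.4185

0.4185


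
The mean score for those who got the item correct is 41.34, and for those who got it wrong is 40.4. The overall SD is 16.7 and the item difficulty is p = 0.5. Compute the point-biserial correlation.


q = 1 - p = 0.5
rpb = ((M1 - M0) / SD) * sqrt(p * q)
rpb = ((41.34 - 40.4) / 16.7) * sqrt(0.5 * 0.5)
rpb = 0.0281

0.0281


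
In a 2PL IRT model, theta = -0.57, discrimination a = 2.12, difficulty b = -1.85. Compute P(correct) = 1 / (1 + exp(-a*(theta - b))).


a*(theta - b) = 2.12 * (-0.57 - -1.85) = 2.7136
exp(-2.7136) = 0.0663
P = 1 / (1 + 0.0663)
P = 0.9378

0.9378


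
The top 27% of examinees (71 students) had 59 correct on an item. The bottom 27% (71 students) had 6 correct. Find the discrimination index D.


p_upper = 59/71 = 0.831
p_lower = 6/71 = 0.0845
D = 0.831 - 0.0845 = 0.7465

0.7465


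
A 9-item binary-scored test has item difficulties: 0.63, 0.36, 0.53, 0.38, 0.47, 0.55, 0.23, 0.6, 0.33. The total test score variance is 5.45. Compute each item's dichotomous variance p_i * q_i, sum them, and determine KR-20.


For each item, compute p_i * q_i:
  Item 1: 0.63 * 0.37 = 0.2331
  Item 2: 0.36 * 0.64 = 0.2304
  Item 3: 0.53 * 0.47 = 0.2491
  Item 4: 0.38 * 0.62 = 0.2356
  Item 5: 0.47 * 0.53 = 0.2491
  Item 6: 0.55 * 0.45 = 0.2475
  Item 7: 0.23 * 0.77 = 0.1771
  Item 8: 0.6 * 0.4 = 0.24
  Item 9: 0.33 * 0.67 = 0.2211
Sum(p_i * q_i) = 0.2331 + 0.2304 + 0.2491 + 0.2356 + 0.2491 + 0.2475 + 0.1771 + 0.24 + 0.2211 = 2.083
KR-20 = (k/(k-1)) * (1 - Sum(p_i*q_i) / Var_total)
= (9/8) * (1 - 2.083/5.45)
= 1.125 * 0.6178
KR-20 = 0.695

0.695


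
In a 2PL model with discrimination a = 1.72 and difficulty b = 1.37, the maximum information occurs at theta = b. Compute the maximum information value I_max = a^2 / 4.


For 2PL, max info at theta = b = 1.37
I_max = a^2 / 4 = 1.72^2 / 4
= 2.9584 / 4
I_max = 0.7396

0.7396


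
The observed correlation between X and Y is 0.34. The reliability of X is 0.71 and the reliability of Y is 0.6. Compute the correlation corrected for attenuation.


r_corrected = rxy / sqrt(rxx * ryy)
= 0.34 / sqrt(0.71 * 0.6)
= 0.34 / sqrt(0.426)
= 0.34 / 0.652687
r_corrected = 0.5209

0.5209


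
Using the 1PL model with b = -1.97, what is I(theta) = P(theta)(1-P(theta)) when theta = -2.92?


P = 1/(1+exp(-(-2.92--1.97))) = 0.2789
I = P*(1-P) = 0.2789 * 0.7211
I = 0.2011

0.2011


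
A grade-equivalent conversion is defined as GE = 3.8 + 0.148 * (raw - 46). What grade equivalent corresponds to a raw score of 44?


raw - median = 44 - 46 = -2
slope * diff = 0.148 * -2 = -0.296
GE = 3.8 + -0.296
GE = 3.504

3.504


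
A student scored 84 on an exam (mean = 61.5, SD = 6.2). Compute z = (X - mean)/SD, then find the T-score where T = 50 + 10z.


z = (X - mean) / SD = (84 - 61.5) / 6.2
z = 22.5 / 6.2
z = 3.629
T-score = T = 50 + 10z
Carry z at full precision (z = 22.5 / 6.2) into the conversion:
T-score = 50 + 10 * (22.5 / 6.2) = 50 + 225 / 6.2
T-score = 50 + 36.2903
T-score = 86.2903

86.2903


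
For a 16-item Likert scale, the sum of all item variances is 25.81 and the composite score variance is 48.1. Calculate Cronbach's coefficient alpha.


alpha = (k/(k-1)) * (1 - sum(si^2)/s_total^2)
= (16/15) * (1 - 25.81/48.1)
alpha = 0.4943

0.4943


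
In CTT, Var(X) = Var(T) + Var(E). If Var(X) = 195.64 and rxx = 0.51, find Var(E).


var_true = rxx * var_obs = 0.51 * 195.64 = 99.7764
var_error = var_obs - var_true
var_error = 195.64 - 99.7764
var_error = 95.8636

95.8636


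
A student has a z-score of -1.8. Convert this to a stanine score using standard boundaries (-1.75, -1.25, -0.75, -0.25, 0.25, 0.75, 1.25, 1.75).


Stanine boundaries: [-1.75, -1.25, -0.75, -0.25, 0.25, 0.75, 1.25, 1.75]
z = -1.8
Check each boundary:
  z < -1.75
  z < -1.25
  z < -0.75
  z < -0.25
  z < 0.25
  z < 0.75
  z < 1.25
  z < 1.75
Highest qualifying boundary gives stanine = 1

1


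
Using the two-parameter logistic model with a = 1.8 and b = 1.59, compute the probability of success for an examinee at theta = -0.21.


a*(theta - b) = 1.8 * (-0.21 - 1.59) = -3.24
exp(--3.24) = 25.5337
P = 1 / (1 + 25.5337)
P = 0.0377

0.0377


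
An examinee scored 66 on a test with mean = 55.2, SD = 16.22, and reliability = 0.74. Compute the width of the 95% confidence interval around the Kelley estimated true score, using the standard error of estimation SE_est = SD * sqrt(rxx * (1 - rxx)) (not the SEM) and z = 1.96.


True score estimate = 0.74*66 + 0.26*55.2 = 63.192
SE_est = SD * sqrt(rxx * (1 - rxx)) = 16.22 * sqrt(0.74 * 0.26) = 16.22 * sqrt(0.1924) = 7.114647
CI = T_est +/- z * SE_est, so width = 2 * z * SE_est = 2 * 1.96 * 7.114647
Width = 27.8894

27.8894


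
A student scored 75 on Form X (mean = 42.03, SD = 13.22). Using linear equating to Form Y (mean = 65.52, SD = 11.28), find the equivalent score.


slope = SD_Y / SD_X = 11.28 / 13.22 ~ 0.8533
intercept = mean_Y - slope * mean_X = 65.52 - (11.28 / 13.22) * 42.03 ~ 29.6578
Y = slope * X + intercept. To avoid rounding drift from the rounded slope/intercept, evaluate the equivalent form Y = mean_Y + SD_Y * (X - mean_X) / SD_X at full precision:
Y = 65.52 + 11.28 * (75 - 42.03) / 13.22
Y = 65.52 + 11.28 * 32.97 / 13.22
Y = 65.52 + 371.9016 / 13.22
Y = 65.52 + 28.1317
Y = 93.6517

93.6517


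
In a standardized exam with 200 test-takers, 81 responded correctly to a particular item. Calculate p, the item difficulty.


Item difficulty p = number correct / total examinees
p = 81 / 200
p = 0.405

0.405


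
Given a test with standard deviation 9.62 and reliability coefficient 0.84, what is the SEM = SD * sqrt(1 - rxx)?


SEM = SD * sqrt(1 - rxx)
SEM = 9.62 * sqrt(1 - 0.84)
SEM = 9.62 * sqrt(0.16) = 9.62 * 0.4
SEM = 3.848

3.848


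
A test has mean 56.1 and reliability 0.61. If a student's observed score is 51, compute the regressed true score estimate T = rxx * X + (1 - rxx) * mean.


T_est = rxx * X + (1 - rxx) * mean
T_est = 0.61 * 51 + 0.39 * 56.1
T_est = 31.11 + 21.879
T_est = 52.989

52.989


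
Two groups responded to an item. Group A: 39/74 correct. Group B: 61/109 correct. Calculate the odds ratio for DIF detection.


Odds_A = 39/35 = 1.1143
Odds_B = 61/48 = 1.2708
OR = Odds_A / Odds_B = 1.1143 / 1.2708
Exactly, OR = (39 * 48) / (35 * 61) = 1872 / 2135
OR = 0.8768

0.8768


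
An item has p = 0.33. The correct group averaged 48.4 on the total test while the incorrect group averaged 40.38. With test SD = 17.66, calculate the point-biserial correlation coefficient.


q = 1 - p = 0.67
rpb = ((M1 - M0) / SD) * sqrt(p * q)
rpb = ((48.4 - 40.38) / 17.66) * sqrt(0.33 * 0.67)
rpb = 0.2135

0.2135


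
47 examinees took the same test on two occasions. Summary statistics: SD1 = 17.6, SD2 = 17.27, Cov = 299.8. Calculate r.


r = cov(X,Y) / (SD_X * SD_Y)
r = 299.8 / (17.6 * 17.27)
r = 299.8 / 303.952
r = 0.9863

0.9863


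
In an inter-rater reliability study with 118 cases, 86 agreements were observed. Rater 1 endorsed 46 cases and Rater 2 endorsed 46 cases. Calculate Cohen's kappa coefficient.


P_o = 86/118 = 0.728814
P_e = (46*46 + 72*72) / 13924 = 0.524275
kappa = (P_o - P_e) / (1 - P_e)
kappa = (0.728814 - 0.524275) / (1 - 0.524275)
kappa = 0.43

0.43


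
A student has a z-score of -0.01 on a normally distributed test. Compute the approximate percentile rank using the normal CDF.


CDF(z) = 0.5 * (1 + erf(z/sqrt(2)))
erf(-0.0071) = -0.008
CDF = 0.496
Percentile rank = 0.496 * 100 = 49.6

49.6


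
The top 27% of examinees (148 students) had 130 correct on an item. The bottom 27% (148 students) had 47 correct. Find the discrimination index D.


p_upper = 130/148 = 0.8784
p_lower = 47/148 = 0.3176
D = 0.8784 - 0.3176 = 0.5608

0.5608


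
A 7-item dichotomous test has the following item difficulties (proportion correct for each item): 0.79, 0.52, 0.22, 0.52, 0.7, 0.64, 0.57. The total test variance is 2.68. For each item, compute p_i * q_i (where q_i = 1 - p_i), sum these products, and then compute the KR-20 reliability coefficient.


For each item, compute p_i * q_i:
  Item 1: 0.79 * 0.21 = 0.1659
  Item 2: 0.52 * 0.48 = 0.2496
  Item 3: 0.22 * 0.78 = 0.1716
  Item 4: 0.52 * 0.48 = 0.2496
  Item 5: 0.7 * 0.3 = 0.21
  Item 6: 0.64 * 0.36 = 0.2304
  Item 7: 0.57 * 0.43 = 0.2451
Sum(p_i * q_i) = 0.1659 + 0.2496 + 0.1716 + 0.2496 + 0.21 + 0.2304 + 0.2451 = 1.5222
KR-20 = (k/(k-1)) * (1 - Sum(p_i*q_i) / Var_total)
= (7/6) * (1 - 1.5222/2.68)
= 1.1667 * 0.432
KR-20 = 0.504

0.504


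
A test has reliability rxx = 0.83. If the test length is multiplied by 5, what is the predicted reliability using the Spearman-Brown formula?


r_new = (n * rxx) / (1 + (n-1) * rxx)
r_new = (5 * 0.83) / (1 + 4 * 0.83)
r_new = 4.15 / 4.32
r_new = 0.9606

0.9606


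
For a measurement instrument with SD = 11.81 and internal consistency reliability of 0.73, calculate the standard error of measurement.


SEM = SD * sqrt(1 - rxx)
SEM = 11.81 * sqrt(1 - 0.73)
SEM = 11.81 * sqrt(0.27) = 11.81 * 0.519615
SEM = 6.1367

6.1367


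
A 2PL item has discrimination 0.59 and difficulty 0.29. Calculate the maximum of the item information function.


For 2PL, max info at theta = b = 0.29
I_max = a^2 / 4 = 0.59^2 / 4
= 0.3481 / 4
I_max = 0.087

0.087


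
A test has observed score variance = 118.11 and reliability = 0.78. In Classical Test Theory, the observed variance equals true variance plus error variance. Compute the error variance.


var_true = rxx * var_obs = 0.78 * 118.11 = 92.1258
var_error = var_obs - var_true
var_error = 118.11 - 92.1258
var_error = 25.9842

25.9842


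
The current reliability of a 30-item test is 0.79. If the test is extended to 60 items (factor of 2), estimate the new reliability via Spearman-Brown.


r_new = (n * rxx) / (1 + (n-1) * rxx)
r_new = (2 * 0.79) / (1 + 1 * 0.79)
r_new = 1.58 / 1.79
r_new = 0.8827

0.8827


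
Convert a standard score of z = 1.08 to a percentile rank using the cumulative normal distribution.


CDF(z) = 0.5 * (1 + erf(z/sqrt(2)))
erf(0.7637) = 0.7199
CDF = 0.8599
Percentile rank = 0.8599 * 100 = 85.99

85.99


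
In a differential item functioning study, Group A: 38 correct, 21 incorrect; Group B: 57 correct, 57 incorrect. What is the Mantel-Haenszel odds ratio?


Odds_A = 38/21 = 1.8095
Odds_B = 57/57 = 1.0
OR = Odds_A / Odds_B = 1.8095 / 1.0
Exactly, OR = (38 * 57) / (21 * 57) = 2166 / 1197
OR = 1.8095

1.8095


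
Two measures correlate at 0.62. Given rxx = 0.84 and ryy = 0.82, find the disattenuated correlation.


r_corrected = rxy / sqrt(rxx * ryy)
= 0.62 / sqrt(0.84 * 0.82)
= 0.62 / sqrt(0.6888)
= 0.62 / 0.82994
r_corrected = 0.747

0.747


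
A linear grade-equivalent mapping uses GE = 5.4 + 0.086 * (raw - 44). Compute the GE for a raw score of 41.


raw - median = 41 - 44 = -3
slope * diff = 0.086 * -3 = -0.258
GE = 5.4 + -0.258
GE = 5.142

5.142


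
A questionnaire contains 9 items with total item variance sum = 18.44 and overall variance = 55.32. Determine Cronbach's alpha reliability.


alpha = (k/(k-1)) * (1 - sum(si^2)/s_total^2)
= (9/8) * (1 - 18.44/55.32)
alpha = 0.75

0.75


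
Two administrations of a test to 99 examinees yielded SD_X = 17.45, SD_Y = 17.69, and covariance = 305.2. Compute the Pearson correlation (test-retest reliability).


r = cov(X,Y) / (SD_X * SD_Y)
r = 305.2 / (17.45 * 17.69)
r = 305.2 / 308.6905
r = 0.9887

0.9887


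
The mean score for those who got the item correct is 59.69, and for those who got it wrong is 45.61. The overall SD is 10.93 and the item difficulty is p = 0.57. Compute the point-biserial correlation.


q = 1 - p = 0.43
rpb = ((M1 - M0) / SD) * sqrt(p * q)
rpb = ((59.69 - 45.61) / 10.93) * sqrt(0.57 * 0.43)
rpb = 0.6378

0.6378


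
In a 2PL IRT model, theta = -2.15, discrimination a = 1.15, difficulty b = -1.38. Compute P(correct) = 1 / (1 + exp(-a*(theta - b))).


a*(theta - b) = 1.15 * (-2.15 - -1.38) = -0.8855
exp(--0.8855) = 2.4242
P = 1 / (1 + 2.4242)
P = 0.292

0.292


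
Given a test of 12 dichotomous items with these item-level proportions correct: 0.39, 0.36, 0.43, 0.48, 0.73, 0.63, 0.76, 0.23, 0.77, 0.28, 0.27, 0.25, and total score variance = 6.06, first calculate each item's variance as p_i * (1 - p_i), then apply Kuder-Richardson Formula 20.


For each item, compute p_i * q_i:
  Item 1: 0.39 * 0.61 = 0.2379
  Item 2: 0.36 * 0.64 = 0.2304
  Item 3: 0.43 * 0.57 = 0.2451
  Item 4: 0.48 * 0.52 = 0.2496
  Item 5: 0.73 * 0.27 = 0.1971
  Item 6: 0.63 * 0.37 = 0.2331
  Item 7: 0.76 * 0.24 = 0.1824
  Item 8: 0.23 * 0.77 = 0.1771
  Item 9: 0.77 * 0.23 = 0.1771
  Item 10: 0.28 * 0.72 = 0.2016
  Item 11: 0.27 * 0.73 = 0.1971
  Item 12: 0.25 * 0.75 = 0.1875
Sum(p_i * q_i) = 0.2379 + 0.2304 + 0.2451 + 0.2496 + 0.1971 + 0.2331 + 0.1824 + 0.1771 + 0.1771 + 0.2016 + 0.1971 + 0.1875 = 2.516
KR-20 = (k/(k-1)) * (1 - Sum(p_i*q_i) / Var_total)
= (12/11) * (1 - 2.516/6.06)
= 1.0909 * 0.5848
KR-20 = 0.638

0.638


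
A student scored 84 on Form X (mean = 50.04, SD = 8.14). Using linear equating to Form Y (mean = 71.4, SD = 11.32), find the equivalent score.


slope = SD_Y / SD_X = 11.32 / 8.14 ~ 1.3907
intercept = mean_Y - slope * mean_X = 71.4 - (11.32 / 8.14) * 50.04 ~ 1.8112
Y = slope * X + intercept. To avoid rounding drift from the rounded slope/intercept, evaluate the equivalent form Y = mean_Y + SD_Y * (X - mean_X) / SD_X at full precision:
Y = 71.4 + 11.32 * (84 - 50.04) / 8.14
Y = 71.4 + 11.32 * 33.96 / 8.14
Y = 71.4 + 384.4272 / 8.14
Y = 71.4 + 47.2269
Y = 118.6269

118.6269


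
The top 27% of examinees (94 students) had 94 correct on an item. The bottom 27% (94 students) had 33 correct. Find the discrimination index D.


p_upper = 94/94 = 1.0
p_lower = 33/94 = 0.3511
D = 1.0 - 0.3511 = 0.6489

0.6489


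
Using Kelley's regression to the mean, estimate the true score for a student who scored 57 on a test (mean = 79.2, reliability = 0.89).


T_est = rxx * X + (1 - rxx) * mean
T_est = 0.89 * 57 + 0.11 * 79.2
T_est = 50.73 + 8.712
T_est = 59.442

59.442


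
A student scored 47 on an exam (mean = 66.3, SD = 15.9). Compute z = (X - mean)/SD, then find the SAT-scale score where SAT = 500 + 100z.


z = (X - mean) / SD = (47 - 66.3) / 15.9
z = -19.3 / 15.9
z = -1.2138
SAT-scale = SAT = 500 + 100z
Carry z at full precision (z = -19.3 / 15.9) into the conversion:
SAT-scale = 500 + 100 * (-19.3 / 15.9) = 500 + -1930 / 15.9
SAT-scale = 500 + -121.3836
SAT-scale = 378.6164

378.6164


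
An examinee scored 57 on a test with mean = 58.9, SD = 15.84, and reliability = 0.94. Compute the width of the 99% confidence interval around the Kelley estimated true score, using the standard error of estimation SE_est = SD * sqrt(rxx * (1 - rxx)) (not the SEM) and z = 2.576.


True score estimate = 0.94*57 + 0.06*58.9 = 57.114
SE_est = SD * sqrt(rxx * (1 - rxx)) = 15.84 * sqrt(0.94 * 0.06) = 15.84 * sqrt(0.0564) = 3.761792
CI = T_est +/- z * SE_est, so width = 2 * z * SE_est = 2 * 2.576 * 3.761792
Width = 19.3808

19.3808


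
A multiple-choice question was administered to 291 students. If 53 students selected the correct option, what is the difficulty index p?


Item difficulty p = number correct / total examinees
p = 53 / 291
p = 0.1821

0.1821


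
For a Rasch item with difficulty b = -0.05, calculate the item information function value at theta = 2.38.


P = 1/(1+exp(-(2.38--0.05))) = 0.9191
I = P*(1-P) = 0.9191 * 0.0809
I = 0.0744

0.0744


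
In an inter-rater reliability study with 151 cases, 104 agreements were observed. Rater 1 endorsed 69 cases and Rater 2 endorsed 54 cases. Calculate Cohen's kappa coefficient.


P_o = 104/151 = 0.688742
P_e = (69*54 + 82*97) / 22801 = 0.512258
kappa = (P_o - P_e) / (1 - P_e)
kappa = (0.688742 - 0.512258) / (1 - 0.512258)
kappa = 0.3618

0.3618


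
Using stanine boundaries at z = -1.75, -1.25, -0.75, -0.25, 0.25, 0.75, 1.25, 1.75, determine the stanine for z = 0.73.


Stanine boundaries: [-1.75, -1.25, -0.75, -0.25, 0.25, 0.75, 1.25, 1.75]
z = 0.73
Check each boundary:
  z >= -1.75 -> could be stanine 2
  z >= -1.25 -> could be stanine 3
  z >= -0.75 -> could be stanine 4
  z >= -0.25 -> could be stanine 5
  z >= 0.25 -> could be stanine 6
  z < 0.75
  z < 1.25
  z < 1.75
Highest qualifying boundary gives stanine = 6

6
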